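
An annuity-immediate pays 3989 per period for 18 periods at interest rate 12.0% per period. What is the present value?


PV = PMT * (1 - (1+i)^(-n)) / i
= 3989 * (1 - (1+0.12)^(-18)) / 0.12
= 3989 * (1 - 0.13004) / 0.12
= 3989 * 7.24967
= 28918.934


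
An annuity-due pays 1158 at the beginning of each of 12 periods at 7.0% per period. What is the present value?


PV_due = PMT * (1-(1+i)^(-n))/i * (1+i)
PV_immediate = 9197.6307
PV_due = 9197.6307 * 1.07
= 9841.4649


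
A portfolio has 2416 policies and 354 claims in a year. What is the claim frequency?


frequency = claims / policies
= 354 / 2416
= 0.1465


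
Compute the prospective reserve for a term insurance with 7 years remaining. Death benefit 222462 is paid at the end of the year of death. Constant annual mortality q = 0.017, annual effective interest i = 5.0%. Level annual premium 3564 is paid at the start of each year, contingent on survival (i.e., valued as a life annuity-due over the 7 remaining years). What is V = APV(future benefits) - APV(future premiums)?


v = 1/(1+i) = 0.952381
APV(future benefits) per unit = sum_{k=0}^{6} k_p_x * q * v^(k+1) = 0.093804
APV(future benefits) = 222462 * 0.093804 = 20867.7495
Life annuity-due factor ä_{x:7} = sum_{k=0}^{6} k_p_x * v^k = 5.793755
APV(future premiums) = 3564 * 5.793755 = 20648.9442
V = 20867.7495 - 20648.9442
= 218.8053


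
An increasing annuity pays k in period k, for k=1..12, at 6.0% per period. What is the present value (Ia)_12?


(Ia)_n = sum_{k=1}^{n} k * v^k, v = 1/(1+i)
v = 0.943396
Sum computed term by term:
(Ia)_12 = 48.7207


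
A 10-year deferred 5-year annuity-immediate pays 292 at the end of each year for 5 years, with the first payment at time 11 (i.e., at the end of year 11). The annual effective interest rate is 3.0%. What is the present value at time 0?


PV at time 10 of the 5-year annuity-immediate:
a_n = 292 * (1-(1+0.03)^(-5))/0.03 = 1337.2745
Discount back 10 years to time 0:
PV = 1337.2745 * (1+0.03)^(-10)
= 1337.2745 * 0.744094
= 995.0578


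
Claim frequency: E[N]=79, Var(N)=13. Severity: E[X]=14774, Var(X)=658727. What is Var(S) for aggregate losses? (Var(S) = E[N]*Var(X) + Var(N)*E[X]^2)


Var(S) = E[N]*Var(X) + Var(N)*E[X]^2
= 79*658727 + 13*14774^2
= 52039433 + 2837523988
= 2.8896e+09


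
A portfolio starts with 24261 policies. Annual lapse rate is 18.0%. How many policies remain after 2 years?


remaining = initial * (1 - lapse)^years
= 24261 * (1 - 0.18)^2
= 24261 * 0.6724
= 16313.0964


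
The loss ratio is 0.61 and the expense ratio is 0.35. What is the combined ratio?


Combined ratio = loss ratio + expense ratio
= 0.61 + 0.35
= 0.96


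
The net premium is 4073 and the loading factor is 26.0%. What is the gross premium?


Gross = net * (1 + loading)
= 4073 * (1 + 0.26)
= 4073 * 1.26
= 5131.98


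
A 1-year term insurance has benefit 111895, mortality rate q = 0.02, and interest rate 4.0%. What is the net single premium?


NSP = benefit * q * v
v = 1/(1+i) = 0.961538
NSP = 111895 * 0.02 * 0.961538
= 2151.8269


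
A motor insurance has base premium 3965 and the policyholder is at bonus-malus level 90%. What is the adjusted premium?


adjusted = base * BM_level / 100
= 3965 * 90 / 100
= 3965 * 0.9
= 3568.5


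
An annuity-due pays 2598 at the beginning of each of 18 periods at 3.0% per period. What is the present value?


PV_due = PMT * (1-(1+i)^(-n))/i * (1+i)
PV_immediate = 35731.627
PV_due = 35731.627 * 1.03
= 36803.5758


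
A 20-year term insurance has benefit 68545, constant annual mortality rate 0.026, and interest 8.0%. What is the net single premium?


NSP = benefit * sum_{k=0}^{n-1} k_p_x * q * v^(k+1)
With constant q=0.026, v=0.925926
Sum = 0.214211
NSP = 68545 * 0.214211
= 14683.083


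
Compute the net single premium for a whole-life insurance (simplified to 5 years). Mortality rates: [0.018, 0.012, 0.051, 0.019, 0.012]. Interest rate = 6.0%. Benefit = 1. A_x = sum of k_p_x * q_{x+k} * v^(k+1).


v = 0.943396
Year 0: k_p_x=1.0, q=0.018, term=0.016981
Year 1: k_p_x=0.982, q=0.012, term=0.010488
Year 2: k_p_x=0.970216, q=0.051, term=0.041545
Year 3: k_p_x=0.920735, q=0.019, term=0.013857
Year 4: k_p_x=0.903241, q=0.012, term=0.008099
A_x = 0.091


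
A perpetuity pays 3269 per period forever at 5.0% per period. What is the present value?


PV = PMT / i
= 3269 / 0.05
= 65380.0


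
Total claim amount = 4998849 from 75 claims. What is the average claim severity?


severity = total / number
= 4998849 / 75
= 66651.32


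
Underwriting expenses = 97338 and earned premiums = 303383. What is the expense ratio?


Expense ratio = expenses / premiums
= 97338 / 303383
= 0.3208


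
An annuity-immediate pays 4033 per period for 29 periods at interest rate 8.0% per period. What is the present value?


PV = PMT * (1 - (1+i)^(-n)) / i
= 4033 * (1 - (1+0.08)^(-29)) / 0.08
= 4033 * (1 - 0.107328) / 0.08
= 4033 * 11.158406
= 45001.8514


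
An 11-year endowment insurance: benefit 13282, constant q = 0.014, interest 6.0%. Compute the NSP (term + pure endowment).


Term component = 1379.2591
Pure endowment = 11_p_x * v^11 * benefit = 0.85634 * 0.526788 * 13282 = 5991.6305
NSP = 7370.8896


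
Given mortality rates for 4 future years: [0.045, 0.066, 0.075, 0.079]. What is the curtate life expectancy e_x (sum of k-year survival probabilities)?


e_x = sum_{k=1}^{n} k_p_x
k_p_x values:
  1_p_x = 0.955
  2_p_x = 0.89197
  3_p_x = 0.825072
  4_p_x = 0.759892
e_x = 3.4319


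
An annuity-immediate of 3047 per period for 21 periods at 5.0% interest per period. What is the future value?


FV = PMT * ((1+i)^n - 1) / i
= 3047 * ((1.05)^21 - 1) / 0.05
= 3047 * (2.785963 - 1) / 0.05
= 108836.5603


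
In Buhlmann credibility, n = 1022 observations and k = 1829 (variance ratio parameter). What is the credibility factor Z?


Z = n / (n + k)
= 1022 / (1022 + 1829)
= 1022 / 2851
= 0.3585


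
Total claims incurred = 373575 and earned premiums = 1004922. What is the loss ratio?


Loss ratio = claims / premiums
= 373575 / 1004922
= 0.3717


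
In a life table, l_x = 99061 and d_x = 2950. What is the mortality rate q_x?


q_x = d_x / l_x
= 2950 / 99061
= 0.0298


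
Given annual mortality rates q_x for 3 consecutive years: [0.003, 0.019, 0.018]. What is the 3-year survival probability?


p_k = 1 - q_k for each year
Survival = product of (1 - q_k)
= 0.997 * 0.981 * 0.982
= 0.9605


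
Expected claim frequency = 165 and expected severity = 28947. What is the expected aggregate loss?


E[S] = E[N] * E[X]
= 165 * 28947
= 4.7763e+06


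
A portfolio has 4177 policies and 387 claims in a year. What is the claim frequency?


frequency = claims / policies
= 387 / 4177
= 0.0927


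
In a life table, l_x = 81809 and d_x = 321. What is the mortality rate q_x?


q_x = d_x / l_x
= 321 / 81809
= 0.0039


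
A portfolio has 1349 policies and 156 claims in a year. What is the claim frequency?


frequency = claims / policies
= 156 / 1349
= 0.1156


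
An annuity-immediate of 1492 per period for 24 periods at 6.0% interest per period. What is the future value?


FV = PMT * ((1+i)^n - 1) / i
= 1492 * ((1.06)^24 - 1) / 0.06
= 1492 * (4.048935 - 1) / 0.06
= 75816.8414


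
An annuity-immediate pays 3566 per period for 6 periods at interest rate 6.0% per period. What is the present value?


PV = PMT * (1 - (1+i)^(-n)) / i
= 3566 * (1 - (1+0.06)^(-6)) / 0.06
= 3566 * (1 - 0.704961) / 0.06
= 3566 * 4.917324
= 17535.1785


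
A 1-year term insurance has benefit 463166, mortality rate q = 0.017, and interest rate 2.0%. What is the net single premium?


NSP = benefit * q * v
v = 1/(1+i) = 0.980392
NSP = 463166 * 0.017 * 0.980392
= 7719.4333


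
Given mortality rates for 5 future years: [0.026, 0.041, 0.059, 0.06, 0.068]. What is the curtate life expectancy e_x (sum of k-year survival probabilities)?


e_x = sum_{k=1}^{n} k_p_x
k_p_x values:
  1_p_x = 0.974
  2_p_x = 0.934066
  3_p_x = 0.878956
  4_p_x = 0.826219
  5_p_x = 0.770036
e_x = 4.3833


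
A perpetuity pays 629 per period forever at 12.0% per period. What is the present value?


PV = PMT / i
= 629 / 0.12
= 5241.6667


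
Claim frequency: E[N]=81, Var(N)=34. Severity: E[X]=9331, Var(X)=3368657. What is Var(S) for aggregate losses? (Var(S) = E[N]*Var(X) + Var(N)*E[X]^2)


Var(S) = E[N]*Var(X) + Var(N)*E[X]^2
= 81*3368657 + 34*9331^2
= 272861217 + 2960297074
= 3.2332e+09


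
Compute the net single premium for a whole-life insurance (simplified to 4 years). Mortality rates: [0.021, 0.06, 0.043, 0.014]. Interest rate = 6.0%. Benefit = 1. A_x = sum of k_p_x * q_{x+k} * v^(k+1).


v = 0.943396
Year 0: k_p_x=1.0, q=0.021, term=0.019811
Year 1: k_p_x=0.979, q=0.06, term=0.052278
Year 2: k_p_x=0.92026, q=0.043, term=0.033225
Year 3: k_p_x=0.880689, q=0.014, term=0.009766
A_x = 0.1151


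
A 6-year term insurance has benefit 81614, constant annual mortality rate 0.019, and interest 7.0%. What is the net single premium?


NSP = benefit * sum_{k=0}^{n-1} k_p_x * q * v^(k+1)
With constant q=0.019, v=0.934579
Sum = 0.086696
NSP = 81614 * 0.086696
= 7075.6134


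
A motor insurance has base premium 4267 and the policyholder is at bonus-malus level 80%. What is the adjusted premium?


adjusted = base * BM_level / 100
= 4267 * 80 / 100
= 4267 * 0.8
= 3413.6


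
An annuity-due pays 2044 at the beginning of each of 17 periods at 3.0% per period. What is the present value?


PV_due = PMT * (1-(1+i)^(-n))/i * (1+i)
PV_immediate = 26911.5462
PV_due = 26911.5462 * 1.03
= 27718.8925


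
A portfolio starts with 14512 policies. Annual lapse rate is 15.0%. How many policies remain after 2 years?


remaining = initial * (1 - lapse)^years
= 14512 * (1 - 0.15)^2
= 14512 * 0.7225
= 10484.92


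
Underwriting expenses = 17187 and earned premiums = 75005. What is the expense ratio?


Expense ratio = expenses / premiums
= 17187 / 75005
= 0.2291


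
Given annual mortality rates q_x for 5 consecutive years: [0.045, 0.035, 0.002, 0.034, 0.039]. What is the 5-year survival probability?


p_k = 1 - q_k for each year
Survival = product of (1 - q_k)
= 0.955 * 0.965 * 0.998 * 0.966 * 0.961
= 0.8538


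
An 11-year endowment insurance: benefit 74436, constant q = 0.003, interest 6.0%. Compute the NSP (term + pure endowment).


Term component = 1738.0382
Pure endowment = 11_p_x * v^11 * benefit = 0.967491 * 0.526788 * 74436 = 37937.198
NSP = 39675.2361


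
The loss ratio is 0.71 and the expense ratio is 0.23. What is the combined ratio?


Combined ratio = loss ratio + expense ratio
= 0.71 + 0.23
= 0.94


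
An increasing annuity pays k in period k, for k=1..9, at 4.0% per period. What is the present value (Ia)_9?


(Ia)_n = sum_{k=1}^{n} k * v^k, v = 1/(1+i)
v = 0.961538
Sum computed term by term:
(Ia)_9 = 35.2366


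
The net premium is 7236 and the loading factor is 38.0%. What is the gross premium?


Gross = net * (1 + loading)
= 7236 * (1 + 0.38)
= 7236 * 1.38
= 9985.68


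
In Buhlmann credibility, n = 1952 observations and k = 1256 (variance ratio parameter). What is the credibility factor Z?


Z = n / (n + k)
= 1952 / (1952 + 1256)
= 1952 / 3208
= 0.6085


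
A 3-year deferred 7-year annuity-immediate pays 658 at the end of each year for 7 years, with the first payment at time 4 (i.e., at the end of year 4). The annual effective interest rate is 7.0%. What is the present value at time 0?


PV at time 3 of the 7-year annuity-immediate:
a_n = 658 * (1-(1+0.07)^(-7))/0.07 = 3546.1524
Discount back 3 years to time 0:
PV = 3546.1524 * (1+0.07)^(-3)
= 3546.1524 * 0.816298
= 2894.7167


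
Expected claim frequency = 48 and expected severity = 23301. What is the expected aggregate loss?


E[S] = E[N] * E[X]
= 48 * 23301
= 1.1184e+06


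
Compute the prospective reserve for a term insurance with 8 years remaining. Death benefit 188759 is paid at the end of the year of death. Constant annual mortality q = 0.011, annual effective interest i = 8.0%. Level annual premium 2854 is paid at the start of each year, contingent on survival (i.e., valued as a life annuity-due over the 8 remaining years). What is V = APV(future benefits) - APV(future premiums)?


v = 1/(1+i) = 0.925926
APV(future benefits) per unit = sum_{k=0}^{7} k_p_x * q * v^(k+1) = 0.061102
APV(future benefits) = 188759 * 0.061102 = 11533.6411
Life annuity-due factor ä_{x:8} = sum_{k=0}^{7} k_p_x * v^k = 5.999152
APV(future premiums) = 2854 * 5.999152 = 17121.5786
V = 11533.6411 - 17121.5786
= -5587.9375


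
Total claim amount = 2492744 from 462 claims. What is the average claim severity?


severity = total / number
= 2492744 / 462
= 5395.5498


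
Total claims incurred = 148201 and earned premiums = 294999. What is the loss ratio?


Loss ratio = claims / premiums
= 148201 / 294999
= 0.5024


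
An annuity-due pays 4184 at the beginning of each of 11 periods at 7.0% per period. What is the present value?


PV_due = PMT * (1-(1+i)^(-n))/i * (1+i)
PV_immediate = 31374.4534
PV_due = 31374.4534 * 1.07
= 33570.6652


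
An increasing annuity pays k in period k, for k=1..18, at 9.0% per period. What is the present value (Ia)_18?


(Ia)_n = sum_{k=1}^{n} k * v^k, v = 1/(1+i)
v = 0.917431
Sum computed term by term:
(Ia)_18 = 63.6416


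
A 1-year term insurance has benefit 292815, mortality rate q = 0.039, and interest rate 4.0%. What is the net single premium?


NSP = benefit * q * v
v = 1/(1+i) = 0.961538
NSP = 292815 * 0.039 * 0.961538
= 10980.5625


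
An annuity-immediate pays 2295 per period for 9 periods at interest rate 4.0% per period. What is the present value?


PV = PMT * (1 - (1+i)^(-n)) / i
= 2295 * (1 - (1+0.04)^(-9)) / 0.04
= 2295 * (1 - 0.702587) / 0.04
= 2295 * 7.435332
= 17064.086


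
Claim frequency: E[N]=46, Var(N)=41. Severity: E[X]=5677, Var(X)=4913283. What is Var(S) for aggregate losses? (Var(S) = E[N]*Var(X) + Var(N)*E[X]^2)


Var(S) = E[N]*Var(X) + Var(N)*E[X]^2
= 46*4913283 + 41*5677^2
= 226011018 + 1321361489
= 1.5474e+09


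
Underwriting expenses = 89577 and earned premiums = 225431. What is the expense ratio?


Expense ratio = expenses / premiums
= 89577 / 225431
= 0.3974


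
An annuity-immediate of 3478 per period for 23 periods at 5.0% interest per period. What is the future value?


FV = PMT * ((1+i)^n - 1) / i
= 3478 * ((1.05)^23 - 1) / 0.05
= 3478 * (3.071524 - 1) / 0.05
= 144095.1925


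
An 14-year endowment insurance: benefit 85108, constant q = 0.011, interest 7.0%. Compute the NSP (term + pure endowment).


Term component = 7718.566
Pure endowment = 14_p_x * v^14 * benefit = 0.856541 * 0.387817 * 85108 = 28271.287
NSP = 35989.853


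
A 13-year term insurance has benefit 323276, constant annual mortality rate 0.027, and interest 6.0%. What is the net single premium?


NSP = benefit * sum_{k=0}^{n-1} k_p_x * q * v^(k+1)
With constant q=0.027, v=0.943396
Sum = 0.208407
NSP = 323276 * 0.208407
= 67372.9956


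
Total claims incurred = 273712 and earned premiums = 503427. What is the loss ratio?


Loss ratio = claims / premiums
= 273712 / 503427
= 0.5437


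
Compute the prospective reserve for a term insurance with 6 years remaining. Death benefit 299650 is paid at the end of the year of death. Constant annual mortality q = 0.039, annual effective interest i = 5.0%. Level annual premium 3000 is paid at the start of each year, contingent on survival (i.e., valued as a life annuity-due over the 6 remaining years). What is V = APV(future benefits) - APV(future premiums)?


v = 1/(1+i) = 0.952381
APV(future benefits) per unit = sum_{k=0}^{5} k_p_x * q * v^(k+1) = 0.180642
APV(future benefits) = 299650 * 0.180642 = 54129.3222
Life annuity-due factor ä_{x:6} = sum_{k=0}^{5} k_p_x * v^k = 4.863434
APV(future premiums) = 3000 * 4.863434 = 14590.3011
V = 54129.3222 - 14590.3011
= 39539.0211


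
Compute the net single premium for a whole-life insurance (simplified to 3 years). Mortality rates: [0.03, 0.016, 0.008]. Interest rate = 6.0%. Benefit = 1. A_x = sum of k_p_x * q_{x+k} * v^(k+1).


v = 0.943396
Year 0: k_p_x=1.0, q=0.03, term=0.028302
Year 1: k_p_x=0.97, q=0.016, term=0.013813
Year 2: k_p_x=0.95448, q=0.008, term=0.006411
A_x = 0.0485


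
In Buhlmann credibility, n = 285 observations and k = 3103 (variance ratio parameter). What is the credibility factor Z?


Z = n / (n + k)
= 285 / (285 + 3103)
= 285 / 3388
= 0.0841


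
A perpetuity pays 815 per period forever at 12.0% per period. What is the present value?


PV = PMT / i
= 815 / 0.12
= 6791.6667


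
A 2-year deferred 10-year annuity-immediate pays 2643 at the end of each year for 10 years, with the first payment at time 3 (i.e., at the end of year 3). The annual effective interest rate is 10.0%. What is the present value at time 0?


PV at time 2 of the 10-year annuity-immediate:
a_n = 2643 * (1-(1+0.1)^(-10))/0.1 = 16240.0909
Discount back 2 years to time 0:
PV = 16240.0909 * (1+0.1)^(-2)
= 16240.0909 * 0.826446
= 13421.5627


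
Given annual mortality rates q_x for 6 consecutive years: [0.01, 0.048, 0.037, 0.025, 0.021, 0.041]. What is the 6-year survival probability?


p_k = 1 - q_k for each year
Survival = product of (1 - q_k)
= 0.99 * 0.952 * 0.963 * 0.975 * 0.979 * 0.959
= 0.8308


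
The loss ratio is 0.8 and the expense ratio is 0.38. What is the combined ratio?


Combined ratio = loss ratio + expense ratio
= 0.8 + 0.38
= 1.18


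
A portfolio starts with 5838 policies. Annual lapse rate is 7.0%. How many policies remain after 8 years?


remaining = initial * (1 - lapse)^years
= 5838 * (1 - 0.07)^8
= 5838 * 0.559582
= 3266.8386


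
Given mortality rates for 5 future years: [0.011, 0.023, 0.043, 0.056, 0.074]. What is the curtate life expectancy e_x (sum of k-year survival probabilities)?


e_x = sum_{k=1}^{n} k_p_x
k_p_x values:
  1_p_x = 0.989
  2_p_x = 0.966253
  3_p_x = 0.924704
  4_p_x = 0.872921
  5_p_x = 0.808325
e_x = 4.5612


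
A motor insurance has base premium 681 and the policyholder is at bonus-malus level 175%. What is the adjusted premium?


adjusted = base * BM_level / 100
= 681 * 175 / 100
= 681 * 1.75
= 1191.75


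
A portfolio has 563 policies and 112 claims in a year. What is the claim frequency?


frequency = claims / policies
= 112 / 563
= 0.1989


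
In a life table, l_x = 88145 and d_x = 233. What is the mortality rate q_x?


q_x = d_x / l_x
= 233 / 88145
= 0.0026


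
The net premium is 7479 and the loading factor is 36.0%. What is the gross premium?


Gross = net * (1 + loading)
= 7479 * (1 + 0.36)
= 7479 * 1.36
= 10171.44


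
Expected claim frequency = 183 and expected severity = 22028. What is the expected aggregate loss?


E[S] = E[N] * E[X]
= 183 * 22028
= 4.0311e+06


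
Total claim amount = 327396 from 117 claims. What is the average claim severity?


severity = total / number
= 327396 / 117
= 2798.2564


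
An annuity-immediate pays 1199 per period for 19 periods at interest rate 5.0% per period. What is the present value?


PV = PMT * (1 - (1+i)^(-n)) / i
= 1199 * (1 - (1+0.05)^(-19)) / 0.05
= 1199 * (1 - 0.395734) / 0.05
= 1199 * 12.085321
= 14490.2997


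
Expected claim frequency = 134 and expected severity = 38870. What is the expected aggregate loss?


E[S] = E[N] * E[X]
= 134 * 38870
= 5.2086e+06


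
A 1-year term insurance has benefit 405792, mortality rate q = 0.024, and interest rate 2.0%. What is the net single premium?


NSP = benefit * q * v
v = 1/(1+i) = 0.980392
NSP = 405792 * 0.024 * 0.980392
= 9548.0471


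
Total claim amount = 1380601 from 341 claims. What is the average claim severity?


severity = total / number
= 1380601 / 341
= 4048.6833


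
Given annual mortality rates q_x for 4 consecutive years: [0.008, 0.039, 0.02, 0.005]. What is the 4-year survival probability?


p_k = 1 - q_k for each year
Survival = product of (1 - q_k)
= 0.992 * 0.961 * 0.98 * 0.995
= 0.9296


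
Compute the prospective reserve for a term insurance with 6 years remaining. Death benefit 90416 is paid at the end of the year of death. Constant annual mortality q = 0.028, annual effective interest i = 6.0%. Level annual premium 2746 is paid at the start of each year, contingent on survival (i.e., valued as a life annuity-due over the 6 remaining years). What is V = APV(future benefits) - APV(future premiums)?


v = 1/(1+i) = 0.943396
APV(future benefits) per unit = sum_{k=0}^{5} k_p_x * q * v^(k+1) = 0.129018
APV(future benefits) = 90416 * 0.129018 = 11665.3039
Life annuity-due factor ä_{x:6} = sum_{k=0}^{5} k_p_x * v^k = 4.884258
APV(future premiums) = 2746 * 4.884258 = 13412.1726
V = 11665.3039 - 13412.1726
= -1746.8687


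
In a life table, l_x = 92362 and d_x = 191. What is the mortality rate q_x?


q_x = d_x / l_x
= 191 / 92362
= 0.0021


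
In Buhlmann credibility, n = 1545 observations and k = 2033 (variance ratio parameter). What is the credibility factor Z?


Z = n / (n + k)
= 1545 / (1545 + 2033)
= 1545 / 3578
= 0.4318


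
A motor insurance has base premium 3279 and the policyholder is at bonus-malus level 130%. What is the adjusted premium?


adjusted = base * BM_level / 100
= 3279 * 130 / 100
= 3279 * 1.3
= 4262.7


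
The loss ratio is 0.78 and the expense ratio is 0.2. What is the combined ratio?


Combined ratio = loss ratio + expense ratio
= 0.78 + 0.2
= 0.98


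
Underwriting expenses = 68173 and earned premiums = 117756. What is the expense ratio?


Expense ratio = expenses / premiums
= 68173 / 117756
= 0.5789


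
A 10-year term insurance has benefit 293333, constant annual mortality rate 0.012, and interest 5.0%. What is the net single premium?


NSP = benefit * sum_{k=0}^{n-1} k_p_x * q * v^(k+1)
With constant q=0.012, v=0.952381
Sum = 0.088239
NSP = 293333 * 0.088239
= 25883.4869


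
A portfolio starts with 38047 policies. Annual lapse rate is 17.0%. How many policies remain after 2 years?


remaining = initial * (1 - lapse)^years
= 38047 * (1 - 0.17)^2
= 38047 * 0.6889
= 26210.5783


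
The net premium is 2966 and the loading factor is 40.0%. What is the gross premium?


Gross = net * (1 + loading)
= 2966 * (1 + 0.4)
= 2966 * 1.4
= 4152.4


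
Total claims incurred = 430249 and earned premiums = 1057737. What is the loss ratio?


Loss ratio = claims / premiums
= 430249 / 1057737
= 0.4068


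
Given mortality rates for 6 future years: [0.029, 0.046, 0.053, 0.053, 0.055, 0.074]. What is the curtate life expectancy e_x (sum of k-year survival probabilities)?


e_x = sum_{k=1}^{n} k_p_x
k_p_x values:
  1_p_x = 0.971
  2_p_x = 0.926334
  3_p_x = 0.877238
  4_p_x = 0.830745
  5_p_x = 0.785054
  6_p_x = 0.72696
e_x = 5.1173


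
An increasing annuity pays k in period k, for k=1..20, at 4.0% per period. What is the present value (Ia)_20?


(Ia)_n = sum_{k=1}^{n} k * v^k, v = 1/(1+i)
v = 0.961538
Sum computed term by term:
(Ia)_20 = 125.155


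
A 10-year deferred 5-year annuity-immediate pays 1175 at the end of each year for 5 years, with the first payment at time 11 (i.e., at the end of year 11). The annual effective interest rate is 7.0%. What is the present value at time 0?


PV at time 10 of the 5-year annuity-immediate:
a_n = 1175 * (1-(1+0.07)^(-5))/0.07 = 4817.732
Discount back 10 years to time 0:
PV = 4817.732 * (1+0.07)^(-10)
= 4817.732 * 0.508349
= 2449.0906


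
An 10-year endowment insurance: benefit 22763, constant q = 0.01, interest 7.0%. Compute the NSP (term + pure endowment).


Term component = 1537.2366
Pure endowment = 10_p_x * v^10 * benefit = 0.904382 * 0.508349 * 22763 = 10465.1069
NSP = 12002.3435


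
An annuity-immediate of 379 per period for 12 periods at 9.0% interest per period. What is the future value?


FV = PMT * ((1+i)^n - 1) / i
= 379 * ((1.09)^12 - 1) / 0.09
= 379 * (2.812665 - 1) / 0.09
= 7633.3328


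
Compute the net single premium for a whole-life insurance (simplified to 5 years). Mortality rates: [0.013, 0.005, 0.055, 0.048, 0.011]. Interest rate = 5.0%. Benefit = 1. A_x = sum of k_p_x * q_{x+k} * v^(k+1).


v = 0.952381
Year 0: k_p_x=1.0, q=0.013, term=0.012381
Year 1: k_p_x=0.987, q=0.005, term=0.004476
Year 2: k_p_x=0.982065, q=0.055, term=0.046659
Year 3: k_p_x=0.928051, q=0.048, term=0.036648
Year 4: k_p_x=0.883505, q=0.011, term=0.007615
A_x = 0.1078


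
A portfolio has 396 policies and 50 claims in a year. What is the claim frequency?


frequency = claims / policies
= 50 / 396
= 0.1263


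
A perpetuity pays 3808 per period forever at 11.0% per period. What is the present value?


PV = PMT / i
= 3808 / 0.11
= 34618.1818


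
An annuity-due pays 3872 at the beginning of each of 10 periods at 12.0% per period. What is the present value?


PV_due = PMT * (1-(1+i)^(-n))/i * (1+i)
PV_immediate = 21877.6636
PV_due = 21877.6636 * 1.12
= 24502.9832


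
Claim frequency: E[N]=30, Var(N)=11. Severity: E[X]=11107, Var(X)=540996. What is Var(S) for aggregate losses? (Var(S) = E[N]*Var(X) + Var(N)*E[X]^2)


Var(S) = E[N]*Var(X) + Var(N)*E[X]^2
= 30*540996 + 11*11107^2
= 16229880 + 1357019939
= 1.3732e+09


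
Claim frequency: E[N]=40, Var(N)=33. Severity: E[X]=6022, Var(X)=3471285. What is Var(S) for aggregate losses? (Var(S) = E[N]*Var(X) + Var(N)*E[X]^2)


Var(S) = E[N]*Var(X) + Var(N)*E[X]^2
= 40*3471285 + 33*6022^2
= 138851400 + 1196727972
= 1.3356e+09


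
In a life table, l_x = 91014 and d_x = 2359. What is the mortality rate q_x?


q_x = d_x / l_x
= 2359 / 91014
= 0.0259


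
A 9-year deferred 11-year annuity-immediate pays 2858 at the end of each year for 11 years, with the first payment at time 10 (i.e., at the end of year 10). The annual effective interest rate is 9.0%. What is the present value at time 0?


PV at time 9 of the 11-year annuity-immediate:
a_n = 2858 * (1-(1+0.09)^(-11))/0.09 = 19449.2346
Discount back 9 years to time 0:
PV = 19449.2346 * (1+0.09)^(-9)
= 19449.2346 * 0.460428
= 8954.9679


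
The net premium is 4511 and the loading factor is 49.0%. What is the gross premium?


Gross = net * (1 + loading)
= 4511 * (1 + 0.49)
= 4511 * 1.49
= 6721.39


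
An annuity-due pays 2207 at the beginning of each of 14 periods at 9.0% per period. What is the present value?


PV_due = PMT * (1-(1+i)^(-n))/i * (1+i)
PV_immediate = 17184.0339
PV_due = 17184.0339 * 1.09
= 18730.597


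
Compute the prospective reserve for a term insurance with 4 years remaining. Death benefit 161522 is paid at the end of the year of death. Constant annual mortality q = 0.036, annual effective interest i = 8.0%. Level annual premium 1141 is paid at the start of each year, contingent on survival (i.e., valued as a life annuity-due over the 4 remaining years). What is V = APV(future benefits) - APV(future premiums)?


v = 1/(1+i) = 0.925926
APV(future benefits) per unit = sum_{k=0}^{3} k_p_x * q * v^(k+1) = 0.113349
APV(future benefits) = 161522 * 0.113349 = 18308.3134
Life annuity-due factor ä_{x:4} = sum_{k=0}^{3} k_p_x * v^k = 3.400462
APV(future premiums) = 1141 * 3.400462 = 3879.927
V = 18308.3134 - 3879.927
= 14428.3864


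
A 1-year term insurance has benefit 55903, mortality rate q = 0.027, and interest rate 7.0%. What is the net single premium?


NSP = benefit * q * v
v = 1/(1+i) = 0.934579
NSP = 55903 * 0.027 * 0.934579
= 1410.6364


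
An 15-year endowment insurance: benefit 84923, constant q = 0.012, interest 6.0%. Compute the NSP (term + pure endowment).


Term component = 9226.1786
Pure endowment = 15_p_x * v^15 * benefit = 0.834361 * 0.417265 * 84923 = 29565.9282
NSP = 38792.1068


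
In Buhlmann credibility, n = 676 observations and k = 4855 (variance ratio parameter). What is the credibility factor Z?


Z = n / (n + k)
= 676 / (676 + 4855)
= 676 / 5531
= 0.1222


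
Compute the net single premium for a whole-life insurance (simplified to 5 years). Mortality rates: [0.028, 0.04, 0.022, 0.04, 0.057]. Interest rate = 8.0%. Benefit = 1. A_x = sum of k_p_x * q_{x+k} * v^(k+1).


v = 0.925926
Year 0: k_p_x=1.0, q=0.028, term=0.025926
Year 1: k_p_x=0.972, q=0.04, term=0.033333
Year 2: k_p_x=0.93312, q=0.022, term=0.016296
Year 3: k_p_x=0.912591, q=0.04, term=0.026831
Year 4: k_p_x=0.876088, q=0.057, term=0.033986
A_x = 0.1364


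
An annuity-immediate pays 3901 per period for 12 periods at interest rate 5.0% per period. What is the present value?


PV = PMT * (1 - (1+i)^(-n)) / i
= 3901 * (1 - (1+0.05)^(-12)) / 0.05
= 3901 * (1 - 0.556837) / 0.05
= 3901 * 8.863252
= 34575.5446


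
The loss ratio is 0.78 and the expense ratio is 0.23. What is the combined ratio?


Combined ratio = loss ratio + expense ratio
= 0.78 + 0.23
= 1.01


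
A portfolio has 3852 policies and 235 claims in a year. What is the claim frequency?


frequency = claims / policies
= 235 / 3852
= 0.061


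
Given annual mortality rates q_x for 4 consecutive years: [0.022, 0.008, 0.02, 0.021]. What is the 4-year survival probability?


p_k = 1 - q_k for each year
Survival = product of (1 - q_k)
= 0.978 * 0.992 * 0.98 * 0.979
= 0.9308


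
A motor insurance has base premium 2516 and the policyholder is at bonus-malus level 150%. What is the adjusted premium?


adjusted = base * BM_level / 100
= 2516 * 150 / 100
= 2516 * 1.5
= 3774.0


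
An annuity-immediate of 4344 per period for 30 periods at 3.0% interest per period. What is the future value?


FV = PMT * ((1+i)^n - 1) / i
= 4344 * ((1.03)^30 - 1) / 0.03
= 4344 * (2.427262 - 1) / 0.03
= 206667.6058


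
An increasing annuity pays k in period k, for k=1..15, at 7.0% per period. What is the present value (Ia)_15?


(Ia)_n = sum_{k=1}^{n} k * v^k, v = 1/(1+i)
v = 0.934579
Sum computed term by term:
(Ia)_15 = 61.554


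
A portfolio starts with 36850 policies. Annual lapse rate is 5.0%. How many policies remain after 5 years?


remaining = initial * (1 - lapse)^years
= 36850 * (1 - 0.05)^5
= 36850 * 0.773781
= 28513.8275


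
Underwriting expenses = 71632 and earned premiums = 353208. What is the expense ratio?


Expense ratio = expenses / premiums
= 71632 / 353208
= 0.2028


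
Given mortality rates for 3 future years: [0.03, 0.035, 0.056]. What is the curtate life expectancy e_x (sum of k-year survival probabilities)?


e_x = sum_{k=1}^{n} k_p_x
k_p_x values:
  1_p_x = 0.97
  2_p_x = 0.93605
  3_p_x = 0.883631
e_x = 2.7897


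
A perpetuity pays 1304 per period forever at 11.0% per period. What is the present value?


PV = PMT / i
= 1304 / 0.11
= 11854.5455


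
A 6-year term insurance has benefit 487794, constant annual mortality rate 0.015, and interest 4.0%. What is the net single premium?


NSP = benefit * sum_{k=0}^{n-1} k_p_x * q * v^(k+1)
With constant q=0.015, v=0.961538
Sum = 0.075873
NSP = 487794 * 0.075873
= 37010.1573


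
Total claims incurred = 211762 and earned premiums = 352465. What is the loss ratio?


Loss ratio = claims / premiums
= 211762 / 352465
= 0.6008


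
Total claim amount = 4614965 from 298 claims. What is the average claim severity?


severity = total / number
= 4614965 / 298
= 15486.4597


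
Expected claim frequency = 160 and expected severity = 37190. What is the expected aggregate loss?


E[S] = E[N] * E[X]
= 160 * 37190
= 5.9504e+06


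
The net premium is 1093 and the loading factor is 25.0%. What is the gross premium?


Gross = net * (1 + loading)
= 1093 * (1 + 0.25)
= 1093 * 1.25
= 1366.25


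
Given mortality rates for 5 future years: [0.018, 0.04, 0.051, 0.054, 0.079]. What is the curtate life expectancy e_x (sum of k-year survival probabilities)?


e_x = sum_{k=1}^{n} k_p_x
k_p_x values:
  1_p_x = 0.982
  2_p_x = 0.94272
  3_p_x = 0.894641
  4_p_x = 0.846331
  5_p_x = 0.779471
e_x = 4.4452


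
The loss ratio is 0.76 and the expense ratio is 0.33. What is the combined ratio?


Combined ratio = loss ratio + expense ratio
= 0.76 + 0.33
= 1.09


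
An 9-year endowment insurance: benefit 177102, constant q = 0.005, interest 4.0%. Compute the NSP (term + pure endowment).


Term component = 6462.3469
Pure endowment = 9_p_x * v^9 * benefit = 0.95589 * 0.702587 * 177102 = 118940.8776
NSP = 125403.2246


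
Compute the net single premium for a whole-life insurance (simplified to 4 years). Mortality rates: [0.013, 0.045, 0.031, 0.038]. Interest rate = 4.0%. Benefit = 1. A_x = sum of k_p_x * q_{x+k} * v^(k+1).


v = 0.961538
Year 0: k_p_x=1.0, q=0.013, term=0.0125
Year 1: k_p_x=0.987, q=0.045, term=0.041064
Year 2: k_p_x=0.942585, q=0.031, term=0.025977
Year 3: k_p_x=0.913365, q=0.038, term=0.029668
A_x = 0.1092


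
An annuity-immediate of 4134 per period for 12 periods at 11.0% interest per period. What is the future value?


FV = PMT * ((1+i)^n - 1) / i
= 4134 * ((1.11)^12 - 1) / 0.11
= 4134 * (3.498451 - 1) / 0.11
= 93896.3161


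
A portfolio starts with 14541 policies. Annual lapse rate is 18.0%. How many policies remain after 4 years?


remaining = initial * (1 - lapse)^years
= 14541 * (1 - 0.18)^4
= 14541 * 0.452122
= 6574.3025


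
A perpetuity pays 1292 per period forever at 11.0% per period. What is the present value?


PV = PMT / i
= 1292 / 0.11
= 11745.4545


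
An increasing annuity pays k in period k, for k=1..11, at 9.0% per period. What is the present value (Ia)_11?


(Ia)_n = sum_{k=1}^{n} k * v^k, v = 1/(1+i)
v = 0.917431
Sum computed term by term:
(Ia)_11 = 35.0533


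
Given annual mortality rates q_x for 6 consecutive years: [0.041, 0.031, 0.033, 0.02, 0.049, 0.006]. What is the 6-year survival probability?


p_k = 1 - q_k for each year
Survival = product of (1 - q_k)
= 0.959 * 0.969 * 0.967 * 0.98 * 0.951 * 0.994
= 0.8325


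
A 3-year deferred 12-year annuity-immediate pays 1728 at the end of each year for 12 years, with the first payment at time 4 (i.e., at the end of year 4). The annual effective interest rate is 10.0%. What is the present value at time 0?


PV at time 3 of the 12-year annuity-immediate:
a_n = 1728 * (1-(1+0.1)^(-12))/0.1 = 11774.0595
Discount back 3 years to time 0:
PV = 11774.0595 * (1+0.1)^(-3)
= 11774.0595 * 0.751315
= 8846.0251


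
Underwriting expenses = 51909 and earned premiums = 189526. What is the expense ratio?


Expense ratio = expenses / premiums
= 51909 / 189526
= 0.2739


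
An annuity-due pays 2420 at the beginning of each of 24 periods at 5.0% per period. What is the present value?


PV_due = PMT * (1-(1+i)^(-n))/i * (1+i)
PV_immediate = 33392.7131
PV_due = 33392.7131 * 1.05
= 35062.3488


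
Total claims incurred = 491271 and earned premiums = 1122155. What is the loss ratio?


Loss ratio = claims / premiums
= 491271 / 1122155
= 0.4378


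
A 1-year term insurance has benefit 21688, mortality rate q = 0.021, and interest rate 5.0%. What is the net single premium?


NSP = benefit * q * v
v = 1/(1+i) = 0.952381
NSP = 21688 * 0.021 * 0.952381
= 433.76


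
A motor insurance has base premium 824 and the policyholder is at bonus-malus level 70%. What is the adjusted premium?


adjusted = base * BM_level / 100
= 824 * 70 / 100
= 824 * 0.7
= 576.8


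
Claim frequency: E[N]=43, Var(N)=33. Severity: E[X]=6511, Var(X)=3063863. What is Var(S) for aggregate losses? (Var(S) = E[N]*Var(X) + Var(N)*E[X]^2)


Var(S) = E[N]*Var(X) + Var(N)*E[X]^2
= 43*3063863 + 33*6511^2
= 131746109 + 1398972993
= 1.5307e+09


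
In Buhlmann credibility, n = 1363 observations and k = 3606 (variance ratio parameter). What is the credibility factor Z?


Z = n / (n + k)
= 1363 / (1363 + 3606)
= 1363 / 4969
= 0.2743


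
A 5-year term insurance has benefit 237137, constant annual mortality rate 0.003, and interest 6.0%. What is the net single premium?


NSP = benefit * sum_{k=0}^{n-1} k_p_x * q * v^(k+1)
With constant q=0.003, v=0.943396
Sum = 0.012566
NSP = 237137 * 0.012566
= 2979.837


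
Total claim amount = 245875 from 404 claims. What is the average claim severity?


severity = total / number
= 245875 / 404
= 608.6015


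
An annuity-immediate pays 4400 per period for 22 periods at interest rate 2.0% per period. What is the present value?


PV = PMT * (1 - (1+i)^(-n)) / i
= 4400 * (1 - (1+0.02)^(-22)) / 0.02
= 4400 * (1 - 0.646839) / 0.02
= 4400 * 17.658048
= 77695.4121


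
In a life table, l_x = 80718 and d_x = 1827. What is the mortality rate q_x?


q_x = d_x / l_x
= 1827 / 80718
= 0.0226


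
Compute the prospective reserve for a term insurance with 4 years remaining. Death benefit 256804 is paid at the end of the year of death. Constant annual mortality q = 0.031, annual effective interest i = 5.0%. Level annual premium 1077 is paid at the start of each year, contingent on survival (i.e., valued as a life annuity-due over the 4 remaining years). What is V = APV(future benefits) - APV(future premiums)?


v = 1/(1+i) = 0.952381
APV(future benefits) per unit = sum_{k=0}^{3} k_p_x * q * v^(k+1) = 0.105119
APV(future benefits) = 256804 * 0.105119 = 26995.0221
Life annuity-due factor ä_{x:4} = sum_{k=0}^{3} k_p_x * v^k = 3.560488
APV(future premiums) = 1077 * 3.560488 = 3834.6454
V = 26995.0221 - 3834.6454
= 23160.3767


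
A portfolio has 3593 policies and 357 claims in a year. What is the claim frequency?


frequency = claims / policies
= 357 / 3593
= 0.0994


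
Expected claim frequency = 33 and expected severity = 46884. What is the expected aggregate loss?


E[S] = E[N] * E[X]
= 33 * 46884
= 1.5472e+06


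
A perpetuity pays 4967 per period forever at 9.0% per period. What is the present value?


PV = PMT / i
= 4967 / 0.09
= 55188.8889


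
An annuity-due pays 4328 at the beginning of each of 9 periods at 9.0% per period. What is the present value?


PV_due = PMT * (1-(1+i)^(-n))/i * (1+i)
PV_immediate = 25947.4286
PV_due = 25947.4286 * 1.09
= 28282.6971


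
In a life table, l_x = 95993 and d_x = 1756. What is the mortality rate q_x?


q_x = d_x / l_x
= 1756 / 95993
= 0.0183


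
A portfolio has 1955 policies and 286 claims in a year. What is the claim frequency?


frequency = claims / policies
= 286 / 1955
= 0.1463


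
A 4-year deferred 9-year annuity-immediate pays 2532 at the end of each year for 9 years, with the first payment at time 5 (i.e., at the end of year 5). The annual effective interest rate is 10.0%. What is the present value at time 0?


PV at time 4 of the 9-year annuity-immediate:
a_n = 2532 * (1-(1+0.1)^(-9))/0.1 = 14581.8483
Discount back 4 years to time 0:
PV = 14581.8483 * (1+0.1)^(-4)
= 14581.8483 * 0.683013
= 9959.5986


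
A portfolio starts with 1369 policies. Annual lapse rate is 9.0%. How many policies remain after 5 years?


remaining = initial * (1 - lapse)^years
= 1369 * (1 - 0.09)^5
= 1369 * 0.624032
= 854.3


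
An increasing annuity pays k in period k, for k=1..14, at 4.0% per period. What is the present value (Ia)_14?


(Ia)_n = sum_{k=1}^{n} k * v^k, v = 1/(1+i)
v = 0.961538
Sum computed term by term:
(Ia)_14 = 72.5249


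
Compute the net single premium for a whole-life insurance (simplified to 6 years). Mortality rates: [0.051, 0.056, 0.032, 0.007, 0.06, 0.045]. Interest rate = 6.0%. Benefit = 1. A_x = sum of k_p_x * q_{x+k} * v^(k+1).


v = 0.943396
Year 0: k_p_x=1.0, q=0.051, term=0.048113
Year 1: k_p_x=0.949, q=0.056, term=0.047298
Year 2: k_p_x=0.895856, q=0.032, term=0.02407
Year 3: k_p_x=0.867189, q=0.007, term=0.004808
Year 4: k_p_x=0.861118, q=0.06, term=0.038609
Year 5: k_p_x=0.809451, q=0.045, term=0.025678
A_x = 0.1886


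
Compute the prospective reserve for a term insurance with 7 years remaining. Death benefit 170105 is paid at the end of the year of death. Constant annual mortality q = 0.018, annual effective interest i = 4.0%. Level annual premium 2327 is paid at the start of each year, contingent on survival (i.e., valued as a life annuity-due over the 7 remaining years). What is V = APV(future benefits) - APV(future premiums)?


v = 1/(1+i) = 0.961538
APV(future benefits) per unit = sum_{k=0}^{6} k_p_x * q * v^(k+1) = 0.102666
APV(future benefits) = 170105 * 0.102666 = 17464.0546
Life annuity-due factor ä_{x:7} = sum_{k=0}^{6} k_p_x * v^k = 5.931832
APV(future premiums) = 2327 * 5.931832 = 13803.3729
V = 17464.0546 - 13803.3729
= 3660.6818
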